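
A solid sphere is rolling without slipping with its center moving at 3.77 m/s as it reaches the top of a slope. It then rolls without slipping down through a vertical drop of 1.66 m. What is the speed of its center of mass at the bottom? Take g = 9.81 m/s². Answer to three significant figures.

The moment of inertia is (2/5)MR², giving k ≡ I/(MR²) = 0.4.
Pure rolling means v = ωR; then KE = ½Mv² + ½I(v/R)² = ½(1+k)Mv² = (7/10)Mv².
Conserving energy between top and bottom: (7/10)Mv² = (7/10)Mv₀² + Mgh, hence v² = v₀² + 2gh/(1+k).
v = √(3.77² + 2×9.81×1.66/1.4) = √37.48 ≈ 6.12 m/s.

v ≈ 6.12 m/s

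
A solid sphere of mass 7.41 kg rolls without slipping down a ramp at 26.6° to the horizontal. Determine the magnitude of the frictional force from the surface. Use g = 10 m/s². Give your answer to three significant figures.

f ≈ 9.48 N

The moment of inertia is (2/5)MR², giving k ≡ I/(MR²) = 0.4.
Newton's second law down the slope: Mg sinθ − f = Ma. The torque equation fR = Iα (with α = a/R) gives f = kMa.
Combining, a = g sinθ/(1+k) and f = kMa = kMg sinθ/(1+k).
f = 0.4 × 7.41 × 10 × sin26.6° / 1.4 ≈ 9.48 N.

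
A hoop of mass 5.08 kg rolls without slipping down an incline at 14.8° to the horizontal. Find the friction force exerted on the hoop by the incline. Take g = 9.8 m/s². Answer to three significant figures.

For this body I = MR², i.e. k = I/(MR²) = 1.
Newton's second law down the slope: Mg sinθ − f = Ma. The torque equation fR = Iα (with α = a/R) gives f = kMa.
Combining, a = g sinθ/(1+k) and f = kMa = kMg sinθ/(1+k).
f = 1 × 5.08 × 9.8 × sin14.8° / 2 ≈ 6.36 N.

f ≈ 6.36 N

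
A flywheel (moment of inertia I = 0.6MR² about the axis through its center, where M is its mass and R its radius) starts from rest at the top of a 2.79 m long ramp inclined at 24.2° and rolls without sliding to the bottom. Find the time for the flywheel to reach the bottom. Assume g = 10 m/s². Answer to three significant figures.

Here I = 0.6MR², so the shape factor k = I/(MR²) = 0.6.
Translational: Mg sinθ − f = Ma. Rotational about the CM: fR = Iα = kMRa, so f = kMa.
Hence a = g sinθ/(1+k) = 10×sin24.2°/1.6 = 2.562 m/s².
With constant a from rest, t = √(2L/a) = √(2·2.79/2.562) ≈ 1.48 s.

t ≈ 1.48 s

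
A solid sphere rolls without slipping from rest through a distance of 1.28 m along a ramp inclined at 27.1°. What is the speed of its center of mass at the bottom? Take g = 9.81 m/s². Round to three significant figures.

v ≈ 2.86 m/s

Here I = (2/5)MR², so the shape factor k = I/(MR²) = 0.4.
Pure rolling means v = ωR; then KE = ½Mv² + ½I(v/R)² = ½(1+k)Mv² = (7/10)Mv².
The vertical drop is h = L sinθ = 1.28 × sin27.1° = 0.5831 m.
Energy conservation: Mgh = (7/10)Mv², so v = √(2gh/(1+k)) = √(2 × 9.81 × 0.5831 / 1.4) ≈ 2.86 m/s.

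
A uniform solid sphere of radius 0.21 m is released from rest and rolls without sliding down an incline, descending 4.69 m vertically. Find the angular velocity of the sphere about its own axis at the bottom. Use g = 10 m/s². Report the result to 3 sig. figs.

ω ≈ 39.0 rad/s

For this body I = (2/5)MR², i.e. k = I/(MR²) = 0.4.
Rolling without slipping gives ω = v/R, so the total kinetic energy is ½Mv² + ½Iω² = ½(1+k)Mv² = (7/10)Mv².
Energy conservation Mgh = ½(1+k)Mv² gives v = √(2gh/(1+k)) = √(2 × 10 × 4.69 / 1.4) = 8.185 m/s.
The angular speed follows from ω = v/R = 8.185/0.21 ≈ 39.0 rad/s.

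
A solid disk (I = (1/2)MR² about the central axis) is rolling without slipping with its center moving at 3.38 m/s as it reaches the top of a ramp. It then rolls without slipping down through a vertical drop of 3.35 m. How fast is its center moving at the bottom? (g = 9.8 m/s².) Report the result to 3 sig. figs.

v ≈ 7.43 m/s

For this body I = (1/2)MR², i.e. k = I/(MR²) = 0.5.
Pure rolling means v = ωR; then KE = ½Mv² + ½I(v/R)² = ½(1+k)Mv² = (3/4)Mv².
Energy conservation: (3/4)Mv₀² + Mgh = (3/4)Mv², so v² = v₀² + 2gh/(1+k).
v = √(3.38² + 2×9.8×3.35/1.5) = √55.2 ≈ 7.43 m/s.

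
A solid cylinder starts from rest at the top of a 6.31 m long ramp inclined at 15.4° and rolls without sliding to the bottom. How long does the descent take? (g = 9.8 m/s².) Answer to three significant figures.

t ≈ 2.70 s

With I = (1/2)MR², the ratio k = I/(MR²) is 0.5.
Translational: Mg sinθ − f = Ma. Rotational about the CM: fR = Iα = kMRa, so f = kMa.
Hence a = g sinθ/(1+k) = 9.8×sin15.4°/1.5 = 1.735 m/s².
With constant a from rest, t = √(2L/a) = √(2·6.31/1.735) ≈ 2.70 s.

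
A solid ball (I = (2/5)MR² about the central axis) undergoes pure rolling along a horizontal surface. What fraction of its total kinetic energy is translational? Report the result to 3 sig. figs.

With I = (2/5)MR², the ratio k = I/(MR²) is 0.4.
With ω = v/R, KE_trans = ½Mv² and KE_rot = ½Iω² = ½kMv², so KE_total = ½(1+k)Mv².
The translational fraction is therefore 1/(1+k) = 1/1.4 ≈ 0.714.

fraction ≈ 0.714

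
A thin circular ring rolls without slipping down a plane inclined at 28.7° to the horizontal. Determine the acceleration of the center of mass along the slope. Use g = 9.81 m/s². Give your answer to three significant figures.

The moment of inertia is MR², giving k ≡ I/(MR²) = 1.
Translational: Mg sinθ − f = Ma. Rotational about the CM: fR = Iα = kMRa, so f = kMa.
Eliminating f: Mg sinθ = (1+k)Ma, so a = g sinθ/(1+k) = 9.81 × sin28.7° / 2 ≈ 2.36 m/s².

a ≈ 2.36 m/s²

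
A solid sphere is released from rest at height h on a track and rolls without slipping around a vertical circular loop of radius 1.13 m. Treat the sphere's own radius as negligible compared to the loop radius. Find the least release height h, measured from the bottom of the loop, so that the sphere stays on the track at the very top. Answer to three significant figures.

h_min ≈ 3.05 m

With I = (2/5)MR², the ratio k = I/(MR²) is 0.4.
At the top, contact is just lost when gravity alone supplies the centripetal force: Mg = Mv_top²/r, i.e. v_top² = gr.
With ω = v/R, the kinetic energy at speed v is ½(1+k)Mv² = (7/10)Mv².
Energy conservation from release (height h) to the top (height 2r): Mgh = Mg(2r) + (7/10)M·gr.
Thus h_min = 2r + (1+k)r/2 = r(2 + 1.4/2) = 1.13 × 2.7 ≈ 3.05 m.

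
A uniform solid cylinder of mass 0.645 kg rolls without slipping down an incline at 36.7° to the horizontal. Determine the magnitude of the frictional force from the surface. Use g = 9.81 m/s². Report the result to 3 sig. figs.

f ≈ 1.26 N

Here I = (1/2)MR², so the shape factor k = I/(MR²) = 0.5.
Along the incline Mg sinθ − f = Ma, and torque about the center fR = Iα = kMR²(a/R) gives f = kMa.
Combining, a = g sinθ/(1+k) and f = kMa = kMg sinθ/(1+k).
f = 0.5 × 0.645 × 9.81 × sin36.7° / 1.5 ≈ 1.26 N.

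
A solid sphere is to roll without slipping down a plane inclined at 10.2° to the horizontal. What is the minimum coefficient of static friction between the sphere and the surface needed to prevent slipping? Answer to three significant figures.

The moment of inertia is (2/5)MR², giving k ≡ I/(MR²) = 0.4.
Translational: Mg sinθ − f = Ma. Rotational about the CM: fR = Iα = kMRa, so f = kMa.
These give a = g sinθ/(1+k) and the required friction f = kMg sinθ/(1+k).
The normal force is N = Mg cosθ, so μ_min = f/N = k tanθ/(1+k).
μ_min = 0.4 × tan10.2° / 1.4 ≈ 0.0514.

μ_min ≈ 0.0514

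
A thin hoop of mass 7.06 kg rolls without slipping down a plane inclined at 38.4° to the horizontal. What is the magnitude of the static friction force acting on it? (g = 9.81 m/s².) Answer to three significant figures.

The moment of inertia is MR², giving k ≡ I/(MR²) = 1.
Translational: Mg sinθ − f = Ma. Rotational about the CM: fR = Iα = kMRa, so f = kMa.
Combining, a = g sinθ/(1+k) and f = kMa = kMg sinθ/(1+k).
f = 1 × 7.06 × 9.81 × sin38.4° / 2 ≈ 21.5 N.

f ≈ 21.5 N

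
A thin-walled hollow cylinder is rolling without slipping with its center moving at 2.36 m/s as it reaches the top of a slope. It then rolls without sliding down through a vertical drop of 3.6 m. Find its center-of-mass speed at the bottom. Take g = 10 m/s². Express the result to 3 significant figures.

v ≈ 6.45 m/s

Here I = MR², so the shape factor k = I/(MR²) = 1.
Rolling without slipping gives ω = v/R, so the total kinetic energy is ½Mv² + ½Iω² = ½(1+k)Mv² = Mv².
Energy conservation: Mv₀² + Mgh = Mv², so v² = v₀² + 2gh/(1+k).
v = √(2.36² + 2×10×3.6/2) = √41.57 ≈ 6.45 m/s.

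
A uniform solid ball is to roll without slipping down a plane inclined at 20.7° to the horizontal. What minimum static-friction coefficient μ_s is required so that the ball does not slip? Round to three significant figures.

μ_min ≈ 0.108

For this body I = (2/5)MR², i.e. k = I/(MR²) = 0.4.
Translational: Mg sinθ − f = Ma. Rotational about the CM: fR = Iα = kMRa, so f = kMa.
These give a = g sinθ/(1+k) and the required friction f = kMg sinθ/(1+k).
With N = Mg cosθ, the no-slip condition f ≤ μN gives μ_min = f/N = k tanθ/(1+k).
μ_min = 0.4 × tan20.7° / 1.4 ≈ 0.108.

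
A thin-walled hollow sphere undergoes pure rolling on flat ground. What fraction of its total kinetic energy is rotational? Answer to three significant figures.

fraction ≈ 0.400

With I = (2/3)MR², the ratio k = I/(MR²) is 2/3.
Since ω = v/R, the translational part is ½Mv² and the rotational part is ½I(v/R)² = ½kMv²; the total is ½(1+k)Mv².
The rotational fraction is therefore k/(1+k) = (2/3)/1.667 ≈ 0.400.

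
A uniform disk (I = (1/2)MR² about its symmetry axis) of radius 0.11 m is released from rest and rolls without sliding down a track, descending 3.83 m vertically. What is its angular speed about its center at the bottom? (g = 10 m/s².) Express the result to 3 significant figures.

The moment of inertia is (1/2)MR², giving k ≡ I/(MR²) = 0.5.
The rolling condition ω = v/R makes the rotational term ½I(v/R)² = ½kMv², so KE_total = ½(1+k)Mv² = (3/4)Mv².
Energy conservation Mgh = ½(1+k)Mv² gives v = √(2gh/(1+k)) = √(2 × 10 × 3.83 / 1.5) = 7.146 m/s.
Then ω = v/R = 7.146 / 0.11 ≈ 65.0 rad/s.

ω ≈ 65.0 rad/s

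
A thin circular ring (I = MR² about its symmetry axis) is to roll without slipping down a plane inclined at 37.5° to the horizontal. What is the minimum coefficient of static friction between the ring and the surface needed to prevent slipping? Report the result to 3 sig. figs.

The moment of inertia is MR², giving k ≡ I/(MR²) = 1.
Translational: Mg sinθ − f = Ma. Rotational about the CM: fR = Iα = kMRa, so f = kMa.
These give a = g sinθ/(1+k) and the required friction f = kMg sinθ/(1+k).
With N = Mg cosθ, the no-slip condition f ≤ μN gives μ_min = f/N = k tanθ/(1+k).
μ_min = 1 × tan37.5° / 2 ≈ 0.384.

μ_min ≈ 0.384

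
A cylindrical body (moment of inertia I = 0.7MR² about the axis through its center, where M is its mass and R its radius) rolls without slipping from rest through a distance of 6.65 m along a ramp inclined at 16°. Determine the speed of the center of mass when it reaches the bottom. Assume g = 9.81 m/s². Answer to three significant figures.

v ≈ 4.60 m/s

The moment of inertia is 0.7MR², giving k ≡ I/(MR²) = 0.7.
Rolling without slipping gives ω = v/R, so the total kinetic energy is ½Mv² + ½Iω² = ½(1+k)Mv² = (17/20)Mv².
The vertical drop is h = L sinθ = 6.65 × sin16° = 1.833 m.
Setting Mgh = (17/20)Mv² gives v = √(2gh/(1+k)) = √(2·9.81·1.833/1.7) ≈ 4.60 m/s.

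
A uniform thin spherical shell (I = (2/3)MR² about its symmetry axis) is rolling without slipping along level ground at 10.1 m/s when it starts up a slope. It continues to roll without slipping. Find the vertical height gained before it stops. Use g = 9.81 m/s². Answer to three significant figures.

h ≈ 8.67 m

With I = (2/3)MR², the ratio k = I/(MR²) is 2/3.
Since it rolls without slipping, ω = v/R and KE = ½Mv² + ½Iω² = ½(1+k)Mv² = (5/6)Mv².
At the top the kinetic energy is zero, so (5/6)Mv₀² = Mgh.
Thus h = (1+k)v₀²/(2g) = 1.667 × 10.1² / (2 × 9.81) ≈ 8.67 m.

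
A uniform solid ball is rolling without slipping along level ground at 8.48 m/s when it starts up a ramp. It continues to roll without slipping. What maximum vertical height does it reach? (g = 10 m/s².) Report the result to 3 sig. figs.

h ≈ 5.03 m

For this body I = (2/5)MR², i.e. k = I/(MR²) = 0.4.
The rolling condition ω = v/R makes the rotational term ½I(v/R)² = ½kMv², so KE_total = ½(1+k)Mv² = (7/10)Mv².
At the top the kinetic energy is zero, so (7/10)Mv₀² = Mgh.
Thus h = (1+k)v₀²/(2g) = 1.4 × 8.48² / (2 × 10) ≈ 5.03 m.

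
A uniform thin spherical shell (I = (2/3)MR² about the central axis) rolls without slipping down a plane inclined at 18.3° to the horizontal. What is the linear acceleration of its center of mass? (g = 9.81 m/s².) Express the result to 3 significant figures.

a ≈ 1.85 m/s²

With I = (2/3)MR², the ratio k = I/(MR²) is 2/3.
Newton's second law down the slope: Mg sinθ − f = Ma. The torque equation fR = Iα (with α = a/R) gives f = kMa.
Eliminating f: Mg sinθ = (1+k)Ma, so a = g sinθ/(1+k) = 9.81 × sin18.3° / 1.667 ≈ 1.85 m/s².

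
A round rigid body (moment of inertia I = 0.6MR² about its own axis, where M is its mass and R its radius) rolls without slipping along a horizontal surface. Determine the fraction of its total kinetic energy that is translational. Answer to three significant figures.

fraction ≈ 0.625

Here I = 0.6MR², so the shape factor k = I/(MR²) = 0.6.
Since ω = v/R, the translational part is ½Mv² and the rotational part is ½I(v/R)² = ½kMv²; the total is ½(1+k)Mv².
The translational fraction is therefore 1/(1+k) = 1/1.6 ≈ 0.625.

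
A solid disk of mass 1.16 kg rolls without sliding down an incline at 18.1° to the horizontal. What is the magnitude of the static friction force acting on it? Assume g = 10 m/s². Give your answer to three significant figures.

For this body I = (1/2)MR², i.e. k = I/(MR²) = 0.5.
Translational: Mg sinθ − f = Ma. Rotational about the CM: fR = Iα = kMRa, so f = kMa.
Combining, a = g sinθ/(1+k) and f = kMa = kMg sinθ/(1+k).
f = 0.5 × 1.16 × 10 × sin18.1° / 1.5 ≈ 1.20 N.

f ≈ 1.20 N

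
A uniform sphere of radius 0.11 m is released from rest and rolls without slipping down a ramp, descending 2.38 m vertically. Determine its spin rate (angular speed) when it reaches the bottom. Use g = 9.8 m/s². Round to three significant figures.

The moment of inertia is (2/5)MR², giving k ≡ I/(MR²) = 0.4.
Rolling without slipping gives ω = v/R, so the total kinetic energy is ½Mv² + ½Iω² = ½(1+k)Mv² = (7/10)Mv².
Energy conservation Mgh = ½(1+k)Mv² gives v = √(2gh/(1+k)) = √(2 × 9.8 × 2.38 / 1.4) = 5.772 m/s.
Then ω = v/R = 5.772 / 0.11 ≈ 52.5 rad/s.

ω ≈ 52.5 rad/s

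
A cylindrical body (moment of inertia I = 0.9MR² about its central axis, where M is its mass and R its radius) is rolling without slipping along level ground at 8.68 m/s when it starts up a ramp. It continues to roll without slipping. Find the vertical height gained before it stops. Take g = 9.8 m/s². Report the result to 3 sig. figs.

h ≈ 7.30 m

With I = 0.9MR², the ratio k = I/(MR²) is 0.9.
The rolling condition ω = v/R makes the rotational term ½I(v/R)² = ½kMv², so KE_total = ½(1+k)Mv² = (19/20)Mv².
All of this converts to potential energy at the highest point: (19/20)Mv₀² = Mgh.
Thus h = (1+k)v₀²/(2g) = 1.9 × 8.68² / (2 × 9.8) ≈ 7.30 m.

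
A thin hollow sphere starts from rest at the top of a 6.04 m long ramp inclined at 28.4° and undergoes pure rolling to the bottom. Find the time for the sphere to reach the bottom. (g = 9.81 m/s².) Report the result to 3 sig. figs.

t ≈ 2.08 s

Here I = (2/3)MR², so the shape factor k = I/(MR²) = 2/3.
Along the incline Mg sinθ − f = Ma, and torque about the center fR = Iα = kMR²(a/R) gives f = kMa.
Hence a = g sinθ/(1+k) = 9.81×sin28.4°/1.667 = 2.8 m/s².
Starting from rest, L = ½at², so t = √(2L/a) = √(2×6.04/2.8) ≈ 2.08 s.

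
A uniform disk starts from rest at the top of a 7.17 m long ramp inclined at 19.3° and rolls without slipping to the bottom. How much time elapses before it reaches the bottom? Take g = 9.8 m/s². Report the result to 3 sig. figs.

t ≈ 2.58 s

The moment of inertia is (1/2)MR², giving k ≡ I/(MR²) = 0.5.
Along the incline Mg sinθ − f = Ma, and torque about the center fR = Iα = kMR²(a/R) gives f = kMa.
Hence a = g sinθ/(1+k) = 9.8×sin19.3°/1.5 = 2.159 m/s².
With constant a from rest, t = √(2L/a) = √(2·7.17/2.159) ≈ 2.58 s.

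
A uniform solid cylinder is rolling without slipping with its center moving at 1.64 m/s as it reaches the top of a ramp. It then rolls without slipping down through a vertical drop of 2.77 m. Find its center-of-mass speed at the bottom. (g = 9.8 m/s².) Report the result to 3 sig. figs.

v ≈ 6.24 m/s

With I = (1/2)MR², the ratio k = I/(MR²) is 0.5.
Rolling without slipping gives ω = v/R, so the total kinetic energy is ½Mv² + ½Iω² = ½(1+k)Mv² = (3/4)Mv².
Conserving energy between top and bottom: (3/4)Mv² = (3/4)Mv₀² + Mgh, hence v² = v₀² + 2gh/(1+k).
v = √(1.64² + 2×9.8×2.77/1.5) = √38.88 ≈ 6.24 m/s.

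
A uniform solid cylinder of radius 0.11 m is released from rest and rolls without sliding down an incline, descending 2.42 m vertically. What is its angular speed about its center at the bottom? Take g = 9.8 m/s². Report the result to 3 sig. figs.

With I = (1/2)MR², the ratio k = I/(MR²) is 0.5.
Since it rolls without slipping, ω = v/R and KE = ½Mv² + ½Iω² = ½(1+k)Mv² = (3/4)Mv².
Energy conservation Mgh = ½(1+k)Mv² gives v = √(2gh/(1+k)) = √(2 × 9.8 × 2.42 / 1.5) = 5.623 m/s.
The angular speed follows from ω = v/R = 5.623/0.11 ≈ 51.1 rad/s.

ω ≈ 51.1 rad/s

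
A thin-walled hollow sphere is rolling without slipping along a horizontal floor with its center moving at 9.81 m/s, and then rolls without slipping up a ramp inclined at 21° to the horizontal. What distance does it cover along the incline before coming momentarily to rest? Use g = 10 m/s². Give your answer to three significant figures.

With I = (2/3)MR², the ratio k = I/(MR²) is 2/3.
Since it rolls without slipping, ω = v/R and KE = ½Mv² + ½Iω² = ½(1+k)Mv² = (5/6)Mv².
Setting this equal to Mgh gives the vertical rise h = (1+k)v₀²/(2g) = 1.667×9.81²/(2×10) = 8.02 m.
Along the incline, d = h/sinθ = 8.02/sin21° ≈ 22.4 m.

d ≈ 22.4 m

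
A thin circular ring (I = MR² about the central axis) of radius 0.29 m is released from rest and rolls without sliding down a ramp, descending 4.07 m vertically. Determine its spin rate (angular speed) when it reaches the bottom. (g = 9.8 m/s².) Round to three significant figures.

With I = MR², the ratio k = I/(MR²) is 1.
The rolling condition ω = v/R makes the rotational term ½I(v/R)² = ½kMv², so KE_total = ½(1+k)Mv² = Mv².
Energy conservation Mgh = ½(1+k)Mv² gives v = √(2gh/(1+k)) = √(2 × 9.8 × 4.07 / 2) = 6.316 m/s.
The angular speed follows from ω = v/R = 6.316/0.29 ≈ 21.8 rad/s.

ω ≈ 21.8 rad/s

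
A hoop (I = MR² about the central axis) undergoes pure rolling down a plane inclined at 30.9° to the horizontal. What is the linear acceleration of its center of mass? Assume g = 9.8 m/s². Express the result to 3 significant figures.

a ≈ 2.52 m/s²

With I = MR², the ratio k = I/(MR²) is 1.
Translational: Mg sinθ − f = Ma. Rotational about the CM: fR = Iα = kMRa, so f = kMa.
Eliminating f: Mg sinθ = (1+k)Ma, so a = g sinθ/(1+k) = 9.8 × sin30.9° / 2 ≈ 2.52 m/s².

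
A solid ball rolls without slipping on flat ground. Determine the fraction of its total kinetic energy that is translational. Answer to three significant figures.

fraction ≈ 0.714

For this body I = (2/5)MR², i.e. k = I/(MR²) = 0.4.
Since ω = v/R, the translational part is ½Mv² and the rotational part is ½I(v/R)² = ½kMv²; the total is ½(1+k)Mv².
The translational fraction is therefore 1/(1+k) = 1/1.4 ≈ 0.714.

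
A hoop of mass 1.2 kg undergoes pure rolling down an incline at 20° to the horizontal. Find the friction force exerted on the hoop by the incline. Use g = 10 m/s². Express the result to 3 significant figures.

With I = MR², the ratio k = I/(MR²) is 1.
Newton's second law down the slope: Mg sinθ − f = Ma. The torque equation fR = Iα (with α = a/R) gives f = kMa.
Combining, a = g sinθ/(1+k) and f = kMa = kMg sinθ/(1+k).
f = 1 × 1.2 × 10 × sin20° / 2 ≈ 2.05 N.

f ≈ 2.05 N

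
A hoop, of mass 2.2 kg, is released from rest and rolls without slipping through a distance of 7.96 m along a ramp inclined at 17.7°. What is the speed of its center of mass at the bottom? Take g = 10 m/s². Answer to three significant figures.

Here I = MR², so the shape factor k = I/(MR²) = 1.
Since it rolls without slipping, ω = v/R and KE = ½Mv² + ½Iω² = ½(1+k)Mv² = Mv².
The vertical drop is h = L sinθ = 7.96 × sin17.7° = 2.42 m.
Energy conservation: Mgh = Mv², so v = √(2gh/(1+k)) = √(2 × 10 × 2.42 / 2) ≈ 4.92 m/s.

v ≈ 4.92 m/s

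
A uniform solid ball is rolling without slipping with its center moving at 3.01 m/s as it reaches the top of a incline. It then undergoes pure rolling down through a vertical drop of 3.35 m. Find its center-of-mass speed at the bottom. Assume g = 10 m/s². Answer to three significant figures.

Here I = (2/5)MR², so the shape factor k = I/(MR²) = 0.4.
The rolling condition ω = v/R makes the rotational term ½I(v/R)² = ½kMv², so KE_total = ½(1+k)Mv² = (7/10)Mv².
Conserving energy between top and bottom: (7/10)Mv² = (7/10)Mv₀² + Mgh, hence v² = v₀² + 2gh/(1+k).
v = √(3.01² + 2×10×3.35/1.4) = √56.92 ≈ 7.54 m/s.

v ≈ 7.54 m/s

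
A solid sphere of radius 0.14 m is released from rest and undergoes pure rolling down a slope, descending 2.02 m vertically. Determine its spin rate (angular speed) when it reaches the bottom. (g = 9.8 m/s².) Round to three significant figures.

The moment of inertia is (2/5)MR², giving k ≡ I/(MR²) = 0.4.
The rolling condition ω = v/R makes the rotational term ½I(v/R)² = ½kMv², so KE_total = ½(1+k)Mv² = (7/10)Mv².
Energy conservation Mgh = ½(1+k)Mv² gives v = √(2gh/(1+k)) = √(2 × 9.8 × 2.02 / 1.4) = 5.318 m/s.
Then ω = v/R = 5.318 / 0.14 ≈ 38.0 rad/s.

ω ≈ 38.0 rad/s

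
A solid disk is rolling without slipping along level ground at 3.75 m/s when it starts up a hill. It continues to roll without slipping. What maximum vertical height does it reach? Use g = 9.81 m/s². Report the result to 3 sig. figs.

h ≈ 1.08 m

Here I = (1/2)MR², so the shape factor k = I/(MR²) = 0.5.
Rolling without slipping gives ω = v/R, so the total kinetic energy is ½Mv² + ½Iω² = ½(1+k)Mv² = (3/4)Mv².
All of this converts to potential energy at the highest point: (3/4)Mv₀² = Mgh.
Thus h = (1+k)v₀²/(2g) = 1.5 × 3.75² / (2 × 9.81) ≈ 1.08 m.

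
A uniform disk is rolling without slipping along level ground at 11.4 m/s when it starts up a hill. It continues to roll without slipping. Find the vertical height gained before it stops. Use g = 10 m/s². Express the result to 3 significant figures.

The moment of inertia is (1/2)MR², giving k ≡ I/(MR²) = 0.5.
Pure rolling means v = ωR; then KE = ½Mv² + ½I(v/R)² = ½(1+k)Mv² = (3/4)Mv².
All of this converts to potential energy at the highest point: (3/4)Mv₀² = Mgh.
Thus h = (1+k)v₀²/(2g) = 1.5 × 11.4² / (2 × 10) ≈ 9.75 m.

h ≈ 9.75 m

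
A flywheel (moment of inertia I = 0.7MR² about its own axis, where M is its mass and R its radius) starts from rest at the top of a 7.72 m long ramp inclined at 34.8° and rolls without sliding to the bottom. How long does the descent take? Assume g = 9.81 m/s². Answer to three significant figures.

With I = 0.7MR², the ratio k = I/(MR²) is 0.7.
Newton's second law down the slope: Mg sinθ − f = Ma. The torque equation fR = Iα (with α = a/R) gives f = kMa.
Hence a = g sinθ/(1+k) = 9.81×sin34.8°/1.7 = 3.293 m/s².
Starting from rest, L = ½at², so t = √(2L/a) = √(2×7.72/3.293) ≈ 2.17 s.

t ≈ 2.17 s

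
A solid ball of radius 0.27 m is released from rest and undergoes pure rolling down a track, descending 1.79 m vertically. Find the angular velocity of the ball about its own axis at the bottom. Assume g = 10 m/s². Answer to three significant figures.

Here I = (2/5)MR², so the shape factor k = I/(MR²) = 0.4.
Pure rolling means v = ωR; then KE = ½Mv² + ½I(v/R)² = ½(1+k)Mv² = (7/10)Mv².
Energy conservation Mgh = ½(1+k)Mv² gives v = √(2gh/(1+k)) = √(2 × 10 × 1.79 / 1.4) = 5.057 m/s.
The angular speed follows from ω = v/R = 5.057/0.27 ≈ 18.7 rad/s.

ω ≈ 18.7 rad/s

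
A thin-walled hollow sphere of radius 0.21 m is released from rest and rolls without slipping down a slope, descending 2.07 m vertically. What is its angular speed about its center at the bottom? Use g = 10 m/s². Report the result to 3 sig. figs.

The moment of inertia is (2/3)MR², giving k ≡ I/(MR²) = 2/3.
The rolling condition ω = v/R makes the rotational term ½I(v/R)² = ½kMv², so KE_total = ½(1+k)Mv² = (5/6)Mv².
Energy conservation Mgh = ½(1+k)Mv² gives v = √(2gh/(1+k)) = √(2 × 10 × 2.07 / 1.667) = 4.984 m/s.
Then ω = v/R = 4.984 / 0.21 ≈ 23.7 rad/s.

ω ≈ 23.7 rad/s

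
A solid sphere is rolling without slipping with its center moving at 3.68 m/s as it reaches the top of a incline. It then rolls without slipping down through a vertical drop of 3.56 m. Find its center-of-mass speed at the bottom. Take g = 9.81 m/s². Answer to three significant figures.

v ≈ 7.96 m/s

Here I = (2/5)MR², so the shape factor k = I/(MR²) = 0.4.
Pure rolling means v = ωR; then KE = ½Mv² + ½I(v/R)² = ½(1+k)Mv² = (7/10)Mv².
Energy conservation: (7/10)Mv₀² + Mgh = (7/10)Mv², so v² = v₀² + 2gh/(1+k).
v = √(3.68² + 2×9.81×3.56/1.4) = √63.43 ≈ 7.96 m/s.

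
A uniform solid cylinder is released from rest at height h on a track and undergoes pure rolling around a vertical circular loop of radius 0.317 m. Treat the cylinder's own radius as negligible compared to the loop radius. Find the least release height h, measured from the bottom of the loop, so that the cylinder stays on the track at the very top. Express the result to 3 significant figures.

With I = (1/2)MR², the ratio k = I/(MR²) is 0.5.
At the top of the loop, the minimum-contact condition is Mg = Mv_top²/r, so v_top² = gr.
With ω = v/R, the kinetic energy at speed v is ½(1+k)Mv² = (3/4)Mv².
Energy conservation from release (height h) to the top (height 2r): Mgh = Mg(2r) + (3/4)M·gr.
Thus h_min = 2r + (1+k)r/2 = r(2 + 1.5/2) = 0.317 × 2.75 ≈ 0.872 m.

h_min ≈ 0.872 m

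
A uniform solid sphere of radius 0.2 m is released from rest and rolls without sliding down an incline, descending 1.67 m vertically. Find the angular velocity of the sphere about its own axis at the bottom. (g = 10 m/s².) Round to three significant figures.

Here I = (2/5)MR², so the shape factor k = I/(MR²) = 0.4.
The rolling condition ω = v/R makes the rotational term ½I(v/R)² = ½kMv², so KE_total = ½(1+k)Mv² = (7/10)Mv².
Energy conservation Mgh = ½(1+k)Mv² gives v = √(2gh/(1+k)) = √(2 × 10 × 1.67 / 1.4) = 4.884 m/s.
Then ω = v/R = 4.884 / 0.2 ≈ 24.4 rad/s.

ω ≈ 24.4 rad/s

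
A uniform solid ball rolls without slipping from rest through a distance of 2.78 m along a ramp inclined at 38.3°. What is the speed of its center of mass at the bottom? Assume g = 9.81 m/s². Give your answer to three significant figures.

With I = (2/5)MR², the ratio k = I/(MR²) is 0.4.
Rolling without slipping gives ω = v/R, so the total kinetic energy is ½Mv² + ½Iω² = ½(1+k)Mv² = (7/10)Mv².
The vertical drop is h = L sinθ = 2.78 × sin38.3° = 1.723 m.
Setting Mgh = (7/10)Mv² gives v = √(2gh/(1+k)) = √(2·9.81·1.723/1.4) ≈ 4.91 m/s.

v ≈ 4.91 m/s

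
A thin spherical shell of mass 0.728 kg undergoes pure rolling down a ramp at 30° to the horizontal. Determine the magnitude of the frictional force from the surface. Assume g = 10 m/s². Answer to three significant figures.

f ≈ 1.46 N

Here I = (2/3)MR², so the shape factor k = I/(MR²) = 2/3.
Translational: Mg sinθ − f = Ma. Rotational about the CM: fR = Iα = kMRa, so f = kMa.
Combining, a = g sinθ/(1+k) and f = kMa = kMg sinθ/(1+k).
f = (2/3) × 0.728 × 10 × sin30° / 1.667 ≈ 1.46 N.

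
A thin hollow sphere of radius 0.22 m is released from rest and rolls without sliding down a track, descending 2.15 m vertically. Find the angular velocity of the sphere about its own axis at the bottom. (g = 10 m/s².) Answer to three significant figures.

ω ≈ 23.1 rad/s

Here I = (2/3)MR², so the shape factor k = I/(MR²) = 2/3.
Rolling without slipping gives ω = v/R, so the total kinetic energy is ½Mv² + ½Iω² = ½(1+k)Mv² = (5/6)Mv².
Energy conservation Mgh = ½(1+k)Mv² gives v = √(2gh/(1+k)) = √(2 × 10 × 2.15 / 1.667) = 5.079 m/s.
The angular speed follows from ω = v/R = 5.079/0.22 ≈ 23.1 rad/s.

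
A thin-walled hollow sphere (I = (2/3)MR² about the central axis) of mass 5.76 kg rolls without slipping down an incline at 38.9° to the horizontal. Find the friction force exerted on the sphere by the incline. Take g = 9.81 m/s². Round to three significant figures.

With I = (2/3)MR², the ratio k = I/(MR²) is 2/3.
Translational: Mg sinθ − f = Ma. Rotational about the CM: fR = Iα = kMRa, so f = kMa.
Combining, a = g sinθ/(1+k) and f = kMa = kMg sinθ/(1+k).
f = (2/3) × 5.76 × 9.81 × sin38.9° / 1.667 ≈ 14.2 N.

f ≈ 14.2 N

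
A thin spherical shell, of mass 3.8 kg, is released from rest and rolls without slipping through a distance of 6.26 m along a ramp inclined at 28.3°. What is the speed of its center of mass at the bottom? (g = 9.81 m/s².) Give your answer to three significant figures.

v ≈ 5.91 m/s

Here I = (2/3)MR², so the shape factor k = I/(MR²) = 2/3.
Since it rolls without slipping, ω = v/R and KE = ½Mv² + ½Iω² = ½(1+k)Mv² = (5/6)Mv².
The vertical drop is h = L sinθ = 6.26 × sin28.3° = 2.968 m.
Energy conservation: Mgh = (5/6)Mv², so v = √(2gh/(1+k)) = √(2 × 9.81 × 2.968 / 1.667) ≈ 5.91 m/s.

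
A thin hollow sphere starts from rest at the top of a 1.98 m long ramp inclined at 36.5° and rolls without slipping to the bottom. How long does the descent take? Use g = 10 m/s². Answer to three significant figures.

t ≈ 1.05 s

Here I = (2/3)MR², so the shape factor k = I/(MR²) = 2/3.
Along the incline Mg sinθ − f = Ma, and torque about the center fR = Iα = kMR²(a/R) gives f = kMa.
Hence a = g sinθ/(1+k) = 10×sin36.5°/1.667 = 3.569 m/s².
With constant a from rest, t = √(2L/a) = √(2·1.98/3.569) ≈ 1.05 s.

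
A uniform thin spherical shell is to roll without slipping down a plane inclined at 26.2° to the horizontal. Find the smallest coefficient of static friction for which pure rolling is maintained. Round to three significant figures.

μ_min ≈ 0.197

With I = (2/3)MR², the ratio k = I/(MR²) is 2/3.
Translational: Mg sinθ − f = Ma. Rotational about the CM: fR = Iα = kMRa, so f = kMa.
These give a = g sinθ/(1+k) and the required friction f = kMg sinθ/(1+k).
The normal force is N = Mg cosθ, so μ_min = f/N = k tanθ/(1+k).
μ_min = (2/3) × tan26.2° / 1.667 ≈ 0.197.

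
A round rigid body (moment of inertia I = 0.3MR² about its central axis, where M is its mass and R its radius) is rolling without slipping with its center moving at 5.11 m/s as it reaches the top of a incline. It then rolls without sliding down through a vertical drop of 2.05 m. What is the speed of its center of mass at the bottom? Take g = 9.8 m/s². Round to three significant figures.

For this body I = 0.3MR², i.e. k = I/(MR²) = 0.3.
The rolling condition ω = v/R makes the rotational term ½I(v/R)² = ½kMv², so KE_total = ½(1+k)Mv² = (13/20)Mv².
Energy conservation: (13/20)Mv₀² + Mgh = (13/20)Mv², so v² = v₀² + 2gh/(1+k).
v = √(5.11² + 2×9.8×2.05/1.3) = √57.02 ≈ 7.55 m/s.

v ≈ 7.55 m/s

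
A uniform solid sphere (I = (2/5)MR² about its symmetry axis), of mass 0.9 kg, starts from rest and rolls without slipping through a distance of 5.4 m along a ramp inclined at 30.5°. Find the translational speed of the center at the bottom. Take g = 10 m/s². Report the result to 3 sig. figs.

Here I = (2/5)MR², so the shape factor k = I/(MR²) = 0.4.
Since it rolls without slipping, ω = v/R and KE = ½Mv² + ½Iω² = ½(1+k)Mv² = (7/10)Mv².
The vertical drop is h = L sinθ = 5.4 × sin30.5° = 2.741 m.
Setting Mgh = (7/10)Mv² gives v = √(2gh/(1+k)) = √(2·10·2.741/1.4) ≈ 6.26 m/s.

v ≈ 6.26 m/s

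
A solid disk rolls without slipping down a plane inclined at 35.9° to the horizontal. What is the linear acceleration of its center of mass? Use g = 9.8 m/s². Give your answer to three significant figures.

a ≈ 3.83 m/s²

With I = (1/2)MR², the ratio k = I/(MR²) is 0.5.
Translational: Mg sinθ − f = Ma. Rotational about the CM: fR = Iα = kMRa, so f = kMa.
Eliminating f: Mg sinθ = (1+k)Ma, so a = g sinθ/(1+k) = 9.8 × sin35.9° / 1.5 ≈ 3.83 m/s².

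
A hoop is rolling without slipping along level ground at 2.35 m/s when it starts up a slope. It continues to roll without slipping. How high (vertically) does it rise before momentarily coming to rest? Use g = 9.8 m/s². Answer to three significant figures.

With I = MR², the ratio k = I/(MR²) is 1.
Pure rolling means v = ωR; then KE = ½Mv² + ½I(v/R)² = ½(1+k)Mv² = Mv².
At the top the kinetic energy is zero, so Mv₀² = Mgh.
Thus h = (1+k)v₀²/(2g) = 2 × 2.35² / (2 × 9.8) ≈ 0.564 m.

h ≈ 0.564 m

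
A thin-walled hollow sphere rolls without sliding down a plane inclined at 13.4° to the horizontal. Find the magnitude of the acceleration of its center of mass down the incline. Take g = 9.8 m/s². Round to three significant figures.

For this body I = (2/3)MR², i.e. k = I/(MR²) = 2/3.
Along the incline Mg sinθ − f = Ma, and torque about the center fR = Iα = kMR²(a/R) gives f = kMa.
Eliminating f: Mg sinθ = (1+k)Ma, so a = g sinθ/(1+k) = 9.8 × sin13.4° / 1.667 ≈ 1.36 m/s².

a ≈ 1.36 m/s²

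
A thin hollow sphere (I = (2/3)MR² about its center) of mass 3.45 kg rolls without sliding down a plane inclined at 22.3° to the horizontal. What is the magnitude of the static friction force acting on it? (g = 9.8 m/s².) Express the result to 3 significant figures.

With I = (2/3)MR², the ratio k = I/(MR²) is 2/3.
Translational: Mg sinθ − f = Ma. Rotational about the CM: fR = Iα = kMRa, so f = kMa.
Combining, a = g sinθ/(1+k) and f = kMa = kMg sinθ/(1+k).
f = (2/3) × 3.45 × 9.8 × sin22.3° / 1.667 ≈ 5.13 N.

f ≈ 5.13 N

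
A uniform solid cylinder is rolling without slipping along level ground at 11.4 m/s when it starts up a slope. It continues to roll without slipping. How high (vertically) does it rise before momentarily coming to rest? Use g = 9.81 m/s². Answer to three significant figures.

The moment of inertia is (1/2)MR², giving k ≡ I/(MR²) = 0.5.
The rolling condition ω = v/R makes the rotational term ½I(v/R)² = ½kMv², so KE_total = ½(1+k)Mv² = (3/4)Mv².
All of this converts to potential energy at the highest point: (3/4)Mv₀² = Mgh.
Thus h = (1+k)v₀²/(2g) = 1.5 × 11.4² / (2 × 9.81) ≈ 9.94 m.

h ≈ 9.94 m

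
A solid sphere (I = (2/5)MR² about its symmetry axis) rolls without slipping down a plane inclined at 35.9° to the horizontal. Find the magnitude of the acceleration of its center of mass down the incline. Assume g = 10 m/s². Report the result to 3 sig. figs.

Here I = (2/5)MR², so the shape factor k = I/(MR²) = 0.4.
Along the incline Mg sinθ − f = Ma, and torque about the center fR = Iα = kMR²(a/R) gives f = kMa.
Eliminating f: Mg sinθ = (1+k)Ma, so a = g sinθ/(1+k) = 10 × sin35.9° / 1.4 ≈ 4.19 m/s².

a ≈ 4.19 m/s²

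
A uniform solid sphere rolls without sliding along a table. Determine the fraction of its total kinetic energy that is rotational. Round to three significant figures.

The moment of inertia is (2/5)MR², giving k ≡ I/(MR²) = 0.4.
With ω = v/R, KE_trans = ½Mv² and KE_rot = ½Iω² = ½kMv², so KE_total = ½(1+k)Mv².
The rotational fraction is therefore k/(1+k) = 0.4/1.4 ≈ 0.286.

fraction ≈ 0.286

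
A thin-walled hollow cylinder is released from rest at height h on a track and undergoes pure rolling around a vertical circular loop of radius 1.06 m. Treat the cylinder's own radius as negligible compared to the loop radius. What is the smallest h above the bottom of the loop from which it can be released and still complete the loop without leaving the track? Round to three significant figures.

The moment of inertia is MR², giving k ≡ I/(MR²) = 1.
At the top, contact is just lost when gravity alone supplies the centripetal force: Mg = Mv_top²/r, i.e. v_top² = gr.
With ω = v/R, the kinetic energy at speed v is ½(1+k)Mv² = Mv².
Energy conservation from release (height h) to the top (height 2r): Mgh = Mg(2r) + M·gr.
Thus h_min = 2r + (1+k)r/2 = r(2 + 2/2) = 1.06 × 3 ≈ 3.18 m.

h_min ≈ 3.18 m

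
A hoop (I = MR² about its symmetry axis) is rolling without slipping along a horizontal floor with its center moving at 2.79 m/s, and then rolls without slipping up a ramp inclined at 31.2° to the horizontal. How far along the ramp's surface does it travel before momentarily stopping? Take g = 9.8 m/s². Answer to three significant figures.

d ≈ 1.53 m

Here I = MR², so the shape factor k = I/(MR²) = 1.
The rolling condition ω = v/R makes the rotational term ½I(v/R)² = ½kMv², so KE_total = ½(1+k)Mv² = Mv².
Setting this equal to Mgh gives the vertical rise h = (1+k)v₀²/(2g) = 2×2.79²/(2×9.8) = 0.7943 m.
The distance along the slope is d = h/sinθ = 0.7943/sin31.2° ≈ 1.53 m.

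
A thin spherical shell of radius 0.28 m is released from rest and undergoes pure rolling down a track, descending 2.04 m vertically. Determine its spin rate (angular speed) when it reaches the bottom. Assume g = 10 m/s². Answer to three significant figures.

ω ≈ 17.7 rad/s

The moment of inertia is (2/3)MR², giving k ≡ I/(MR²) = 2/3.
Pure rolling means v = ωR; then KE = ½Mv² + ½I(v/R)² = ½(1+k)Mv² = (5/6)Mv².
Energy conservation Mgh = ½(1+k)Mv² gives v = √(2gh/(1+k)) = √(2 × 10 × 2.04 / 1.667) = 4.948 m/s.
The angular speed follows from ω = v/R = 4.948/0.28 ≈ 17.7 rad/s.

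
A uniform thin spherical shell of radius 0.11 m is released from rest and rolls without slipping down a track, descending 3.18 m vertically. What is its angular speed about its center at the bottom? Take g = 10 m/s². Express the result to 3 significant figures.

ω ≈ 56.2 rad/s

Here I = (2/3)MR², so the shape factor k = I/(MR²) = 2/3.
Since it rolls without slipping, ω = v/R and KE = ½Mv² + ½Iω² = ½(1+k)Mv² = (5/6)Mv².
Energy conservation Mgh = ½(1+k)Mv² gives v = √(2gh/(1+k)) = √(2 × 10 × 3.18 / 1.667) = 6.177 m/s.
The angular speed follows from ω = v/R = 6.177/0.11 ≈ 56.2 rad/s.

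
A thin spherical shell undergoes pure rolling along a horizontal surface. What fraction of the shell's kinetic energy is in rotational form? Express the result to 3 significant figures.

fraction ≈ 0.400

Here I = (2/3)MR², so the shape factor k = I/(MR²) = 2/3.
Since ω = v/R, the translational part is ½Mv² and the rotational part is ½I(v/R)² = ½kMv²; the total is ½(1+k)Mv².
The rotational fraction is therefore k/(1+k) = (2/3)/1.667 ≈ 0.400.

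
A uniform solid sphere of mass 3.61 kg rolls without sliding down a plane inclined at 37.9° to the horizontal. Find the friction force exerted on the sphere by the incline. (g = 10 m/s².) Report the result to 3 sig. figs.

The moment of inertia is (2/5)MR², giving k ≡ I/(MR²) = 0.4.
Along the incline Mg sinθ − f = Ma, and torque about the center fR = Iα = kMR²(a/R) gives f = kMa.
Combining, a = g sinθ/(1+k) and f = kMa = kMg sinθ/(1+k).
f = 0.4 × 3.61 × 10 × sin37.9° / 1.4 ≈ 6.34 N.

f ≈ 6.34 N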